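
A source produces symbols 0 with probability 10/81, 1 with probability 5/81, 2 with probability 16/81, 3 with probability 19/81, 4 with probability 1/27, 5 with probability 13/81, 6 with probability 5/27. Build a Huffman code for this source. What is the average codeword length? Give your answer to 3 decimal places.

2.667 bits/symbol

Repeatedly combine the two least-probable nodes; the expected code length is the sum of the merged weights.
merge 1/27 + 5/81 → 8/81
merge 8/81 + 10/81 → 2/9
merge 13/81 + 5/27 → 28/81
merge 16/81 + 2/9 → 34/81
merge 19/81 + 28/81 → 47/81
merge 34/81 + 47/81 → 1
L = 8/81 + 2/9 + 28/81 + 34/81 + 47/81 + 1 = 8/3 ≈ 2.667 bits/symbol.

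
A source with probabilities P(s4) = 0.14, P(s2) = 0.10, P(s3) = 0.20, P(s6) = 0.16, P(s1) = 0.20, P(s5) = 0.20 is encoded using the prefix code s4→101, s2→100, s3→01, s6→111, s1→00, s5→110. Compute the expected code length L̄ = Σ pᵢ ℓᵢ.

L̄ = Σ pᵢ·ℓᵢ = 0.14·3 + 0.10·3 + 0.20·2 + 0.16·3 + 0.20·2 + 0.20·3 = 2.6 bits/symbol.

2.6 bits/symbol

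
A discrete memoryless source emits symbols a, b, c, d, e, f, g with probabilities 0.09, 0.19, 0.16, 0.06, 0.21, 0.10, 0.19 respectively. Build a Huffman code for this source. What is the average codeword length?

2.75 bits/symbol

Repeatedly combine the two least-probable nodes; the expected code length is the sum of the merged weights.
merge 3/50 + 9/100 → 3/20
merge 1/10 + 3/20 → 1/4
merge 4/25 + 19/100 → 7/20
merge 19/100 + 21/100 → 2/5
merge 1/4 + 7/20 → 3/5
merge 2/5 + 3/5 → 1
L = 3/20 + 1/4 + 7/20 + 2/5 + 3/5 + 1 = 11/4 = 2.75 bits/symbol.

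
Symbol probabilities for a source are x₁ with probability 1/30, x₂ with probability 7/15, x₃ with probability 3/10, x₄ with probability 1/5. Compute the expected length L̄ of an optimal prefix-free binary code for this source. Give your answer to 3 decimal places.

1.767 bits/symbol

Repeatedly combine the two least-probable nodes; the expected code length is the sum of the merged weights.
merge 1/30 + 1/5 → 7/30
merge 7/30 + 3/10 → 8/15
merge 7/15 + 8/15 → 1
L = 7/30 + 8/15 + 1 = 53/30 ≈ 1.767 bits/symbol.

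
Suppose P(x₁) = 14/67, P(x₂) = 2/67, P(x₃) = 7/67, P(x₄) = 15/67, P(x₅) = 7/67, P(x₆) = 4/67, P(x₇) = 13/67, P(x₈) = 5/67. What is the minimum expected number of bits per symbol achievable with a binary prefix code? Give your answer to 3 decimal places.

Repeatedly combine the two least-probable nodes; the expected code length is the sum of the merged weights.
merge 2/67 + 4/67 → 6/67
merge 5/67 + 6/67 → 11/67
merge 7/67 + 7/67 → 14/67
merge 11/67 + 13/67 → 24/67
merge 14/67 + 14/67 → 28/67
merge 15/67 + 24/67 → 39/67
merge 28/67 + 39/67 → 1
L = 6/67 + 11/67 + 14/67 + 24/67 + 28/67 + 39/67 + 1 = 189/67 ≈ 2.821 bits/symbol.

2.821 bits/symbol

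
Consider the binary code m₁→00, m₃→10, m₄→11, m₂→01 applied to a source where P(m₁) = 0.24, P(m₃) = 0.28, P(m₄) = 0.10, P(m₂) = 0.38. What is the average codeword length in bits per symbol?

2 bits/symbol

L̄ = Σ pᵢ·ℓᵢ = 0.24·2 + 0.28·2 + 0.10·2 + 0.38·2 = 2 bits/symbol.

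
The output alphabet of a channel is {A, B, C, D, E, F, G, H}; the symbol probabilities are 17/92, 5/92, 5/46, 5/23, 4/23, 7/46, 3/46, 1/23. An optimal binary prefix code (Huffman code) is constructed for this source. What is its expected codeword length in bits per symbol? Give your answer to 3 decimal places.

2.859 bits/symbol

Repeatedly combine the two least-probable nodes; the expected code length is the sum of the merged weights.
merge 1/23 + 5/92 → 9/92
merge 3/46 + 9/92 → 15/92
merge 5/46 + 7/46 → 6/23
merge 15/92 + 4/23 → 31/92
merge 17/92 + 5/23 → 37/92
merge 6/23 + 31/92 → 55/92
merge 37/92 + 55/92 → 1
L = 9/92 + 15/92 + 6/23 + 31/92 + 37/92 + 55/92 + 1 = 263/92 ≈ 2.859 bits/symbol.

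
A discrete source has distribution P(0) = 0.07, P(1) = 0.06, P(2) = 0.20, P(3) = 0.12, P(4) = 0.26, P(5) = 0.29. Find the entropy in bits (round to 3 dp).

2.367 bits

H = −Σ pᵢ log₂ pᵢ.
−0.07·log₂(0.07) = 0.2686
−0.06·log₂(0.06) = 0.2435
−0.20·log₂(0.20) = 0.4644
−0.12·log₂(0.12) = 0.3671
−0.26·log₂(0.26) = 0.5053
−0.29·log₂(0.29) = 0.5179
Sum ≈ 2.3667 → 2.367 bits.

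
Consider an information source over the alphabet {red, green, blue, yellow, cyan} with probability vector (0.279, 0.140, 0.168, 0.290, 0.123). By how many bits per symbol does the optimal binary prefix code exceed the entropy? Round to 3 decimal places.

Entropy H = −Σ p log₂ p ≈ 2.2330 bits.
Huffman merges: 123/1000+7/50→263/1000; 21/125+263/1000→431/1000; 279/1000+29/100→569/1000; 431/1000+569/1000→1. L = 2263/1000 ≈ 2.2630.
L − H = 2.2630 − 2.2330 = 0.030 bits.

0.030 bits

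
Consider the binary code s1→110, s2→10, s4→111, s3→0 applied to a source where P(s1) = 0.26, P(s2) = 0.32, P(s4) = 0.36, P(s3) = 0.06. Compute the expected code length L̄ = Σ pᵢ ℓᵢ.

L̄ = Σ pᵢ·ℓᵢ = 0.26·3 + 0.32·2 + 0.36·3 + 0.06·1 = 2.56 bits/symbol.

2.56 bits/symbol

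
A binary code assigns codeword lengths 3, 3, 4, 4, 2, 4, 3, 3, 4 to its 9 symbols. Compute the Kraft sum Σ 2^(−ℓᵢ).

1

With common denominator 2^4 = 16: Σ 2^(−ℓᵢ) = 2/16 + 2/16 + 1/16 + 1/16 + 4/16 + 1/16 + 2/16 + 2/16 + 1/16 = 16/16 = 1.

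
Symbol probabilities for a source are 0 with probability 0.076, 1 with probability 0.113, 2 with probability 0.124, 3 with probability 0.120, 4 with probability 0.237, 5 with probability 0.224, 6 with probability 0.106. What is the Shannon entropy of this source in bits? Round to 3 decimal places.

2.697 bits

H = −Σ pᵢ log₂ pᵢ.
−0.076·log₂(0.076) = 0.2826
−0.113·log₂(0.113) = 0.3555
−0.124·log₂(0.124) = 0.3734
−0.120·log₂(0.120) = 0.3671
−0.237·log₂(0.237) = 0.4923
−0.224·log₂(0.224) = 0.4835
−0.106·log₂(0.106) = 0.3432
Sum ≈ 2.6975 → 2.697 bits.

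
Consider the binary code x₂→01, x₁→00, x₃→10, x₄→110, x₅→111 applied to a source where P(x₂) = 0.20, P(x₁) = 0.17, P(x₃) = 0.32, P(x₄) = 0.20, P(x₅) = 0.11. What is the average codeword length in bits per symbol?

2.31 bits/symbol

L̄ = Σ pᵢ·ℓᵢ = 0.20·2 + 0.17·2 + 0.32·2 + 0.20·3 + 0.11·3 = 2.31 bits/symbol.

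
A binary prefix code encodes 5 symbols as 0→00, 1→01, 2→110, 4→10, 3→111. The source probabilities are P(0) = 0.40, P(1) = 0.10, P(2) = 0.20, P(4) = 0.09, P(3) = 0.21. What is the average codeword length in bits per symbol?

L̄ = Σ pᵢ·ℓᵢ = 0.40·2 + 0.10·2 + 0.20·3 + 0.09·2 + 0.21·3 = 2.41 bits/symbol.

2.41 bits/symbol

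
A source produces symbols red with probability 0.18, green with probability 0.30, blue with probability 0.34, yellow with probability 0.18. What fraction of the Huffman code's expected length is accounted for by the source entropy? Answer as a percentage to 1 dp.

Entropy H = −Σ p log₂ p ≈ 1.9409 bits.
Huffman merges: 9/50+9/50→9/25; 3/10+17/50→16/25; 9/25+16/25→1. L = 2 ≈ 2.0000.
Efficiency = H/L = 1.9409/2.0000 = 97.0%.

97.0%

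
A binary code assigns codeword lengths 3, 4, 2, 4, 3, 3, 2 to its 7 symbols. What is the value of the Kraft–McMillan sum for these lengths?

With common denominator 2^4 = 16: Σ 2^(−ℓᵢ) = 2/16 + 1/16 + 4/16 + 1/16 + 2/16 + 2/16 + 4/16 = 16/16 = 1.

1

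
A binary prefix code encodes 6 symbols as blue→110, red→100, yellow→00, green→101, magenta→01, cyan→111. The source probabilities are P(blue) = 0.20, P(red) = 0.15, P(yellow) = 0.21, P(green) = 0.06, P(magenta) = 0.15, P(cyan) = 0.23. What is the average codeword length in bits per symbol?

2.64 bits/symbol

L̄ = Σ pᵢ·ℓᵢ = 0.20·3 + 0.15·3 + 0.21·2 + 0.06·3 + 0.15·2 + 0.23·3 = 2.64 bits/symbol.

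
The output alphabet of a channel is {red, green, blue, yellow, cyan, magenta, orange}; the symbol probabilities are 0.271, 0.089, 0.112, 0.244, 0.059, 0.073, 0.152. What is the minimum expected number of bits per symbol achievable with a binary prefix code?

Repeatedly combine the two least-probable nodes; the expected code length is the sum of the merged weights.
merge 59/1000 + 73/1000 → 33/250
merge 89/1000 + 14/125 → 201/1000
merge 33/250 + 19/125 → 71/250
merge 201/1000 + 61/250 → 89/200
merge 271/1000 + 71/250 → 111/200
merge 89/200 + 111/200 → 1
L = 33/250 + 201/1000 + 71/250 + 89/200 + 111/200 + 1 = 2617/1000 = 2.617 bits/symbol.

2.617 bits/symbol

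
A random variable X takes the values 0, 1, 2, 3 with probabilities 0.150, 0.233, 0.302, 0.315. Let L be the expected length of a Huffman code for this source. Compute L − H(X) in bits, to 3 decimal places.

0.053 bits

Entropy H = −Σ p log₂ p ≈ 1.9469 bits.
Huffman merges: 3/20+233/1000→383/1000; 151/500+63/200→617/1000; 383/1000+617/1000→1. L = 2 ≈ 2.0000.
L − H = 2.0000 − 1.9469 = 0.053 bits.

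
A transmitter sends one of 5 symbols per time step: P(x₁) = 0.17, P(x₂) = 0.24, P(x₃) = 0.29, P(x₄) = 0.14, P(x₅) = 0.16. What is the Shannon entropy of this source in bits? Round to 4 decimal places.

H = −Σ pᵢ log₂ pᵢ.
−0.17·log₂(0.17) = 0.4346
−0.24·log₂(0.24) = 0.4941
−0.29·log₂(0.29) = 0.5179
−0.14·log₂(0.14) = 0.3971
−0.16·log₂(0.16) = 0.4230
Sum ≈ 2.2668 → 2.2668 bits.

2.2668 bits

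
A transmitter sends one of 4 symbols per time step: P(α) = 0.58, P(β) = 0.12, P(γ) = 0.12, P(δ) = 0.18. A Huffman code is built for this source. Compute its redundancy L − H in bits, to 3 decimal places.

Entropy H = −Σ p log₂ p ≈ 1.6352 bits.
Huffman merges: 3/25+3/25→6/25; 9/50+6/25→21/50; 21/50+29/50→1. L = 83/50 ≈ 1.6600.
L − H = 1.6600 − 1.6352 = 0.025 bits.

0.025 bits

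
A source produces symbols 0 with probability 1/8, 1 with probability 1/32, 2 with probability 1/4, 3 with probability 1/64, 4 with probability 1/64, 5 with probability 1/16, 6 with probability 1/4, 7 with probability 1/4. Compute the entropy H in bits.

2.46875 bits

Each probability is a power of 1/2, so log₂(1/p) is an integer.
H = Σ p·log₂(1/p) = 1/8·3 + 1/32·5 + 1/4·2 + 1/64·6 + 1/64·6 + 1/16·4 + 1/4·2 + 1/4·2 = 2.46875 bits.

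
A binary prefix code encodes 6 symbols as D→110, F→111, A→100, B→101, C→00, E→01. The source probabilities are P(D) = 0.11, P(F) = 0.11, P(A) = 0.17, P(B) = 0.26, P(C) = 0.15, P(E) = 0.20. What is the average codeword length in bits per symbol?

L̄ = Σ pᵢ·ℓᵢ = 0.11·3 + 0.11·3 + 0.17·3 + 0.26·3 + 0.15·2 + 0.20·2 = 2.65 bits/symbol.

2.65 bits/symbol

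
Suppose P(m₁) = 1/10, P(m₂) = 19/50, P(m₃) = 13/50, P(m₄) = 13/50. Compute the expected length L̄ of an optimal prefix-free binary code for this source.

Repeatedly combine the two least-probable nodes; the expected code length is the sum of the merged weights.
merge 1/10 + 13/50 → 9/25
merge 13/50 + 9/25 → 31/50
merge 19/50 + 31/50 → 1
L = 9/25 + 31/50 + 1 = 99/50 = 1.98 bits/symbol.

1.98 bits/symbol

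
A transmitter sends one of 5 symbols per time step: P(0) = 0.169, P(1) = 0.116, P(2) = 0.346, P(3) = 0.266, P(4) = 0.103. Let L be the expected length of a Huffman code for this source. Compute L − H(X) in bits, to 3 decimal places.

Entropy H = −Σ p log₂ p ≈ 2.1697 bits.
Huffman merges: 103/1000+29/250→219/1000; 169/1000+219/1000→97/250; 133/500+173/500→153/250; 97/250+153/250→1. L = 2219/1000 ≈ 2.2190.
L − H = 2.2190 − 2.1697 = 0.049 bits.

0.049 bits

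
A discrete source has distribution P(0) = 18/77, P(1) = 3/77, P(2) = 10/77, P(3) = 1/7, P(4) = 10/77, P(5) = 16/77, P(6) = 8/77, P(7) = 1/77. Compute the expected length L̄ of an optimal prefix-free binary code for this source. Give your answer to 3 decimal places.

2.766 bits/symbol

Repeatedly combine the two least-probable nodes; the expected code length is the sum of the merged weights.
merge 1/77 + 3/77 → 4/77
merge 4/77 + 8/77 → 12/77
merge 10/77 + 10/77 → 20/77
merge 1/7 + 12/77 → 23/77
merge 16/77 + 18/77 → 34/77
merge 20/77 + 23/77 → 43/77
merge 34/77 + 43/77 → 1
L = 4/77 + 12/77 + 20/77 + 23/77 + 34/77 + 43/77 + 1 = 213/77 ≈ 2.766 bits/symbol.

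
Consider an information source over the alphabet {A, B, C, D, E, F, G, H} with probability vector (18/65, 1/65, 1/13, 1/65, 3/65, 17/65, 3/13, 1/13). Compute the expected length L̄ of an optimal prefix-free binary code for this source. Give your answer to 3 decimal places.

2.492 bits/symbol

Repeatedly combine the two least-probable nodes; the expected code length is the sum of the merged weights.
merge 1/65 + 1/65 → 2/65
merge 2/65 + 3/65 → 1/13
merge 1/13 + 1/13 → 2/13
merge 1/13 + 2/13 → 3/13
merge 3/13 + 3/13 → 6/13
merge 17/65 + 18/65 → 7/13
merge 6/13 + 7/13 → 1
L = 2/65 + 1/13 + 2/13 + 3/13 + 6/13 + 7/13 + 1 = 162/65 ≈ 2.492 bits/symbol.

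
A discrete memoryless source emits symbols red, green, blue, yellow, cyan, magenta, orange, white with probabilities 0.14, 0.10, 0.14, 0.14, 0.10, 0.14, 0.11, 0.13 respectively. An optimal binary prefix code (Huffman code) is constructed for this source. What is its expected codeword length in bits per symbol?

3 bits/symbol

Repeatedly combine the two least-probable nodes; the expected code length is the sum of the merged weights.
merge 1/10 + 1/10 → 1/5
merge 11/100 + 13/100 → 6/25
merge 7/50 + 7/50 → 7/25
merge 7/50 + 7/50 → 7/25
merge 1/5 + 6/25 → 11/25
merge 7/25 + 7/25 → 14/25
merge 11/25 + 14/25 → 1
L = 1/5 + 6/25 + 7/25 + 7/25 + 11/25 + 14/25 + 1 = 3 bits/symbol.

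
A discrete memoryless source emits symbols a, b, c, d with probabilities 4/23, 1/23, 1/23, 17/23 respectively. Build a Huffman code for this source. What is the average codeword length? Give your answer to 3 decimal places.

Repeatedly combine the two least-probable nodes; the expected code length is the sum of the merged weights.
merge 1/23 + 1/23 → 2/23
merge 2/23 + 4/23 → 6/23
merge 6/23 + 17/23 → 1
L = 2/23 + 6/23 + 1 = 31/23 ≈ 1.348 bits/symbol.

1.348 bits/symbol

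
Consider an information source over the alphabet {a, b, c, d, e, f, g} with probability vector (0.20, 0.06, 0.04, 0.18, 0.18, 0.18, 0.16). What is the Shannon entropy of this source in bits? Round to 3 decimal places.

H = −Σ pᵢ log₂ pᵢ.
−0.20·log₂(0.20) = 0.4644
−0.06·log₂(0.06) = 0.2435
−0.04·log₂(0.04) = 0.1858
−0.18·log₂(0.18) = 0.4453
−0.18·log₂(0.18) = 0.4453
−0.18·log₂(0.18) = 0.4453
−0.16·log₂(0.16) = 0.4230
Sum ≈ 2.6526 → 2.653 bits.

2.653 bits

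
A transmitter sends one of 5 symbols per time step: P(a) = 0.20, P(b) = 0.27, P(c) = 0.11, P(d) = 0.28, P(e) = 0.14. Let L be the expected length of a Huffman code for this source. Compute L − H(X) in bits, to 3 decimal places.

0.014 bits

Entropy H = −Σ p log₂ p ≈ 2.2360 bits.
Huffman merges: 11/100+7/50→1/4; 1/5+1/4→9/20; 27/100+7/25→11/20; 9/20+11/20→1. L = 9/4 ≈ 2.2500.
L − H = 2.2500 − 2.2360 = 0.014 bits.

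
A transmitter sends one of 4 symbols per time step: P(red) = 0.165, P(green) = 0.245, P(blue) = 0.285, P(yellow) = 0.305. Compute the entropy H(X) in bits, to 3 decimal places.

1.965 bits

H = −Σ pᵢ log₂ pᵢ.
−0.165·log₂(0.165) = 0.4289
−0.245·log₂(0.245) = 0.4971
−0.285·log₂(0.285) = 0.5161
−0.305·log₂(0.305) = 0.5225
Sum ≈ 1.9647 → 1.965 bits.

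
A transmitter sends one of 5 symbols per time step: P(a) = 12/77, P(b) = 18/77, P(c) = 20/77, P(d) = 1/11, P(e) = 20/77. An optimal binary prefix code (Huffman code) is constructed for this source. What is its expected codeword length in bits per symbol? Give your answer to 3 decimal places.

2.247 bits/symbol

Repeatedly combine the two least-probable nodes; the expected code length is the sum of the merged weights.
merge 1/11 + 12/77 → 19/77
merge 18/77 + 19/77 → 37/77
merge 20/77 + 20/77 → 40/77
merge 37/77 + 40/77 → 1
L = 19/77 + 37/77 + 40/77 + 1 = 173/77 ≈ 2.247 bits/symbol.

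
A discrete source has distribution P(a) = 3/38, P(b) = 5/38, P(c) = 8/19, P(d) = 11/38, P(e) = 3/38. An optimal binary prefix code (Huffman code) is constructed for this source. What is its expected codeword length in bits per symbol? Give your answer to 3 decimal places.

2.026 bits/symbol

Repeatedly combine the two least-probable nodes; the expected code length is the sum of the merged weights.
merge 3/38 + 3/38 → 3/19
merge 5/38 + 3/19 → 11/38
merge 11/38 + 11/38 → 11/19
merge 8/19 + 11/19 → 1
L = 3/19 + 11/38 + 11/19 + 1 = 77/38 ≈ 2.026 bits/symbol.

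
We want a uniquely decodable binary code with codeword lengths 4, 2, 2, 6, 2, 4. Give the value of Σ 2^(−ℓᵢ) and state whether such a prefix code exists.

0.890625; yes

With common denominator 2^6 = 64: Σ 2^(−ℓᵢ) = 4/64 + 16/64 + 16/64 + 1/64 + 16/64 + 4/64 = 57/64 = 0.890625.
Kraft's inequality requires Σ ≤ 1; here Σ = 0.890625 ≤ 1, so such a prefix code exists.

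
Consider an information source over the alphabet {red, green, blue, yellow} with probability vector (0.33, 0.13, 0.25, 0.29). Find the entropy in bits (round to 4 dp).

1.9284 bits

H = −Σ pᵢ log₂ pᵢ.
−0.33·log₂(0.33) = 0.5278
−0.13·log₂(0.13) = 0.3826
−0.25·log₂(0.25) = 0.5000
−0.29·log₂(0.29) = 0.5179
Sum ≈ 1.9284 → 1.9284 bits.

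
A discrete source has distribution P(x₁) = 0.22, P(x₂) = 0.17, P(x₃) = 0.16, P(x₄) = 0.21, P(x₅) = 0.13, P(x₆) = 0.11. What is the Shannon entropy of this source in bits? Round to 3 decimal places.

H = −Σ pᵢ log₂ pᵢ.
−0.22·log₂(0.22) = 0.4806
−0.17·log₂(0.17) = 0.4346
−0.16·log₂(0.16) = 0.4230
−0.21·log₂(0.21) = 0.4728
−0.13·log₂(0.13) = 0.3826
−0.11·log₂(0.11) = 0.3503
Sum ≈ 2.5439 → 2.544 bits.

2.544 bits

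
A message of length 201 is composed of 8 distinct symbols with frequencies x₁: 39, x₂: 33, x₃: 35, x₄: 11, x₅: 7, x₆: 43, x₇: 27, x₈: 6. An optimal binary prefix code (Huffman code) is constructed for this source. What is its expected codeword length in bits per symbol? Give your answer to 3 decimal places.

Probabilities are the counts divided by 201.
Repeatedly combine the two least-probable nodes; the expected code length is the sum of the merged weights.
merge 2/67 + 7/201 → 13/201
merge 11/201 + 13/201 → 8/67
merge 8/67 + 9/67 → 17/67
merge 11/67 + 35/201 → 68/201
merge 13/67 + 43/201 → 82/201
merge 17/67 + 68/201 → 119/201
merge 82/201 + 119/201 → 1
L = 13/201 + 8/67 + 17/67 + 68/201 + 82/201 + 119/201 + 1 = 186/67 ≈ 2.776 bits/symbol.

2.776 bits/symbol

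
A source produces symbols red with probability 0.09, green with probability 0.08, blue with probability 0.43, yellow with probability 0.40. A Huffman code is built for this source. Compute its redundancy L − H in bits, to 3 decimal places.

0.084 bits

Entropy H = −Σ p log₂ p ≈ 1.6565 bits.
Huffman merges: 2/25+9/100→17/100; 17/100+2/5→57/100; 43/100+57/100→1. L = 87/50 ≈ 1.7400.
L − H = 1.7400 − 1.6565 = 0.084 bits.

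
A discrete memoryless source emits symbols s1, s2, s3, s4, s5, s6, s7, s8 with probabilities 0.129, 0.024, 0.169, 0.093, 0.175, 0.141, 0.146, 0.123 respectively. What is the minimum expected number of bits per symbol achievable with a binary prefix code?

Repeatedly combine the two least-probable nodes; the expected code length is the sum of the merged weights.
merge 3/125 + 93/1000 → 117/1000
merge 117/1000 + 123/1000 → 6/25
merge 129/1000 + 141/1000 → 27/100
merge 73/500 + 169/1000 → 63/200
merge 7/40 + 6/25 → 83/200
merge 27/100 + 63/200 → 117/200
merge 83/200 + 117/200 → 1
L = 117/1000 + 6/25 + 27/100 + 63/200 + 83/200 + 117/200 + 1 = 1471/500 = 2.942 bits/symbol.

2.942 bits/symbol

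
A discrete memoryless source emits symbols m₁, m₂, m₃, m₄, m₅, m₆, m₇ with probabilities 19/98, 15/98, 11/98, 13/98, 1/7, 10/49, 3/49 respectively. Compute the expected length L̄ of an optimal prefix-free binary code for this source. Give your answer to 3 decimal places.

Repeatedly combine the two least-probable nodes; the expected code length is the sum of the merged weights.
merge 3/49 + 11/98 → 17/98
merge 13/98 + 1/7 → 27/98
merge 15/98 + 17/98 → 16/49
merge 19/98 + 10/49 → 39/98
merge 27/98 + 16/49 → 59/98
merge 39/98 + 59/98 → 1
L = 17/98 + 27/98 + 16/49 + 39/98 + 59/98 + 1 = 136/49 ≈ 2.776 bits/symbol.

2.776 bits/symbol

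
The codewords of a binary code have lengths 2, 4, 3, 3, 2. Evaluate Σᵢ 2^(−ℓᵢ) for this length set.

With common denominator 2^4 = 16: Σ 2^(−ℓᵢ) = 4/16 + 1/16 + 2/16 + 2/16 + 4/16 = 13/16 = 0.8125.

0.8125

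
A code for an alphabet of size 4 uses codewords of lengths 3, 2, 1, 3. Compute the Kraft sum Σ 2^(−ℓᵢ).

1

With common denominator 2^3 = 8: Σ 2^(−ℓᵢ) = 1/8 + 2/8 + 4/8 + 1/8 = 8/8 = 1.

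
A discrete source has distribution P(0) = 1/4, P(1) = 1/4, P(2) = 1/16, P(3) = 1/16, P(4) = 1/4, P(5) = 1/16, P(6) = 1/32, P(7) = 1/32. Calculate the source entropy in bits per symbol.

Each probability is a power of 1/2, so log₂(1/p) is an integer.
H = Σ p·log₂(1/p) = 1/4·2 + 1/4·2 + 1/16·4 + 1/16·4 + 1/4·2 + 1/16·4 + 1/32·5 + 1/32·5 = 2.5625 bits.

2.5625 bits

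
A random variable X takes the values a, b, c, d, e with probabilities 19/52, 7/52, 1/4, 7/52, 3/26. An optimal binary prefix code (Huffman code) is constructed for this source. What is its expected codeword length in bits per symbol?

2.25 bits/symbol

Repeatedly combine the two least-probable nodes; the expected code length is the sum of the merged weights.
merge 3/26 + 7/52 → 1/4
merge 7/52 + 1/4 → 5/13
merge 1/4 + 19/52 → 8/13
merge 5/13 + 8/13 → 1
L = 1/4 + 5/13 + 8/13 + 1 = 9/4 = 2.25 bits/symbol.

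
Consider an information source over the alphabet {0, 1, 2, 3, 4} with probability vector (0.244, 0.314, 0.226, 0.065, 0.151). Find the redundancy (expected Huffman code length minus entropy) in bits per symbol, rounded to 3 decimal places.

Entropy H = −Σ p log₂ p ≈ 2.1744 bits.
Huffman merges: 13/200+151/1000→27/125; 27/125+113/500→221/500; 61/250+157/500→279/500; 221/500+279/500→1. L = 277/125 ≈ 2.2160.
L − H = 2.2160 − 2.1744 = 0.042 bits.

0.042 bits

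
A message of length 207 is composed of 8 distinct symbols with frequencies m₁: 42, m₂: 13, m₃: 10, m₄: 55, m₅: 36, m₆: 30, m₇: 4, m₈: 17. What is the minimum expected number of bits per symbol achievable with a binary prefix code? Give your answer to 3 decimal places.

2.729 bits/symbol

Probabilities are the counts divided by 207.
Repeatedly combine the two least-probable nodes; the expected code length is the sum of the merged weights.
merge 4/207 + 10/207 → 14/207
merge 13/207 + 14/207 → 3/23
merge 17/207 + 3/23 → 44/207
merge 10/69 + 4/23 → 22/69
merge 14/69 + 44/207 → 86/207
merge 55/207 + 22/69 → 121/207
merge 86/207 + 121/207 → 1
L = 14/207 + 3/23 + 44/207 + 22/69 + 86/207 + 121/207 + 1 = 565/207 ≈ 2.729 bits/symbol.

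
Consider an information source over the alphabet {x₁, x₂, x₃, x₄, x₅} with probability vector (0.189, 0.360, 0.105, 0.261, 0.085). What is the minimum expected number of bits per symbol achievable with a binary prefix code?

2.19 bits/symbol

Repeatedly combine the two least-probable nodes; the expected code length is the sum of the merged weights.
merge 17/200 + 21/200 → 19/100
merge 189/1000 + 19/100 → 379/1000
merge 261/1000 + 9/25 → 621/1000
merge 379/1000 + 621/1000 → 1
L = 19/100 + 379/1000 + 621/1000 + 1 = 219/100 = 2.19 bits/symbol.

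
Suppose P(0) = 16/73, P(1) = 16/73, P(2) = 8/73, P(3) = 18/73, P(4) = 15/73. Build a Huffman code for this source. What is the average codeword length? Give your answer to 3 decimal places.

Repeatedly combine the two least-probable nodes; the expected code length is the sum of the merged weights.
merge 8/73 + 15/73 → 23/73
merge 16/73 + 16/73 → 32/73
merge 18/73 + 23/73 → 41/73
merge 32/73 + 41/73 → 1
L = 23/73 + 32/73 + 41/73 + 1 = 169/73 ≈ 2.315 bits/symbol.

2.315 bits/symbol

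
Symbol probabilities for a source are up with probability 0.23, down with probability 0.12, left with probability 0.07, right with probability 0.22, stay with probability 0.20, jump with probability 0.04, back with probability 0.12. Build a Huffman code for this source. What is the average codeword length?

Repeatedly combine the two least-probable nodes; the expected code length is the sum of the merged weights.
merge 1/25 + 7/100 → 11/100
merge 11/100 + 3/25 → 23/100
merge 3/25 + 1/5 → 8/25
merge 11/50 + 23/100 → 9/20
merge 23/100 + 8/25 → 11/20
merge 9/20 + 11/20 → 1
L = 11/100 + 23/100 + 8/25 + 9/20 + 11/20 + 1 = 133/50 = 2.66 bits/symbol.

2.66 bits/symbol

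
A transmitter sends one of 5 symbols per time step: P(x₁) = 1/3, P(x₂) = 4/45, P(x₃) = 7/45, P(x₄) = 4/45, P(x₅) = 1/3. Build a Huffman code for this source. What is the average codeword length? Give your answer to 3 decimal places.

2.178 bits/symbol

Repeatedly combine the two least-probable nodes; the expected code length is the sum of the merged weights.
merge 4/45 + 4/45 → 8/45
merge 7/45 + 8/45 → 1/3
merge 1/3 + 1/3 → 2/3
merge 1/3 + 2/3 → 1
L = 8/45 + 1/3 + 2/3 + 1 = 98/45 ≈ 2.178 bits/symbol.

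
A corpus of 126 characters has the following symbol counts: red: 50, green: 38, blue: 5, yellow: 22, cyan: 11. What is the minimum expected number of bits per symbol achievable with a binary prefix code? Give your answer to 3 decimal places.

Probabilities are the counts divided by 126.
Repeatedly combine the two least-probable nodes; the expected code length is the sum of the merged weights.
merge 5/126 + 11/126 → 8/63
merge 8/63 + 11/63 → 19/63
merge 19/63 + 19/63 → 38/63
merge 25/63 + 38/63 → 1
L = 8/63 + 19/63 + 38/63 + 1 = 128/63 ≈ 2.032 bits/symbol.

2.032 bits/symbol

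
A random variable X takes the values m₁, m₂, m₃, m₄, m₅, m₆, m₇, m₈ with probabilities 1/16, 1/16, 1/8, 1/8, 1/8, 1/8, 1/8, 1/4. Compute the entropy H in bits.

Each probability is a power of 1/2, so log₂(1/p) is an integer.
H = Σ p·log₂(1/p) = 1/16·4 + 1/16·4 + 1/8·3 + 1/8·3 + 1/8·3 + 1/8·3 + 1/8·3 + 1/4·2 = 2.875 bits.

2.875 bits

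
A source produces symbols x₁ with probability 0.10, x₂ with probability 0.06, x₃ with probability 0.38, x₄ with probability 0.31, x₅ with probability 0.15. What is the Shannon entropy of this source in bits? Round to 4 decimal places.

H = −Σ pᵢ log₂ pᵢ.
−0.10·log₂(0.10) = 0.3322
−0.06·log₂(0.06) = 0.2435
−0.38·log₂(0.38) = 0.5305
−0.31·log₂(0.31) = 0.5238
−0.15·log₂(0.15) = 0.4105
Sum ≈ 2.0405 → 2.0405 bits.

2.0405 bits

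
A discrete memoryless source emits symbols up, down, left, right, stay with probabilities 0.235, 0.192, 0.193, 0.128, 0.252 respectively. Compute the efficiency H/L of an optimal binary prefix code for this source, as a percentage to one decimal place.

Entropy H = −Σ p log₂ p ≈ 2.2869 bits.
Huffman merges: 16/125+24/125→8/25; 193/1000+47/200→107/250; 63/250+8/25→143/250; 107/250+143/250→1. L = 58/25 ≈ 2.3200.
Efficiency = H/L = 2.2869/2.3200 = 98.6%.

98.6%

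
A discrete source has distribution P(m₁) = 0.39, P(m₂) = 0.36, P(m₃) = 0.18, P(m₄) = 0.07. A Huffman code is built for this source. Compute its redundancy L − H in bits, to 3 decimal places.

0.086 bits

Entropy H = −Σ p log₂ p ≈ 1.7743 bits.
Huffman merges: 7/100+9/50→1/4; 1/4+9/25→61/100; 39/100+61/100→1. L = 93/50 ≈ 1.8600.
L − H = 1.8600 − 1.7743 = 0.086 bits.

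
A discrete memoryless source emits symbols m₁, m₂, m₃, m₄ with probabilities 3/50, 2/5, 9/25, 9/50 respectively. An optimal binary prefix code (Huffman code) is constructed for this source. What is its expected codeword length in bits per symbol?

1.84 bits/symbol

Repeatedly combine the two least-probable nodes; the expected code length is the sum of the merged weights.
merge 3/50 + 9/50 → 6/25
merge 6/25 + 9/25 → 3/5
merge 2/5 + 3/5 → 1
L = 6/25 + 3/5 + 1 = 46/25 = 1.84 bits/symbol.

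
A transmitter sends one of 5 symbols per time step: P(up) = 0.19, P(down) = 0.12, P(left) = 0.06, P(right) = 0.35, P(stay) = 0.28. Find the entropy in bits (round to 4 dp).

H = −Σ pᵢ log₂ pᵢ.
−0.19·log₂(0.19) = 0.4552
−0.12·log₂(0.12) = 0.3671
−0.06·log₂(0.06) = 0.2435
−0.35·log₂(0.35) = 0.5301
−0.28·log₂(0.28) = 0.5142
Sum ≈ 2.1101 → 2.1101 bits.

2.1101 bits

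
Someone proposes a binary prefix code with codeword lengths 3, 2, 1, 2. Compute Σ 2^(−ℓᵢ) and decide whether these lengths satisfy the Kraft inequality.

With common denominator 2^3 = 8: Σ 2^(−ℓᵢ) = 1/8 + 2/8 + 4/8 + 2/8 = 9/8 = 1.125.
Kraft's inequality requires Σ ≤ 1; here Σ = 1.125 > 1, so no such prefix code exists.

1.125; no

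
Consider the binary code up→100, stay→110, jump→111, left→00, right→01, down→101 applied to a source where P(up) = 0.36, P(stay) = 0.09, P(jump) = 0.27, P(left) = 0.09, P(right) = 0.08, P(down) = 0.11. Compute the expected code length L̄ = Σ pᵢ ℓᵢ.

2.83 bits/symbol

L̄ = Σ pᵢ·ℓᵢ = 0.36·3 + 0.09·3 + 0.27·3 + 0.09·2 + 0.08·2 + 0.11·3 = 2.83 bits/symbol.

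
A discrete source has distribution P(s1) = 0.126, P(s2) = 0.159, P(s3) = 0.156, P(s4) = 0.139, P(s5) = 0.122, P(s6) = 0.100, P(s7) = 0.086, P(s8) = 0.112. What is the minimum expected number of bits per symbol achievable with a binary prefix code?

3 bits/symbol

Repeatedly combine the two least-probable nodes; the expected code length is the sum of the merged weights.
merge 43/500 + 1/10 → 93/500
merge 14/125 + 61/500 → 117/500
merge 63/500 + 139/1000 → 53/200
merge 39/250 + 159/1000 → 63/200
merge 93/500 + 117/500 → 21/50
merge 53/200 + 63/200 → 29/50
merge 21/50 + 29/50 → 1
L = 93/500 + 117/500 + 53/200 + 63/200 + 21/50 + 29/50 + 1 = 3 bits/symbol.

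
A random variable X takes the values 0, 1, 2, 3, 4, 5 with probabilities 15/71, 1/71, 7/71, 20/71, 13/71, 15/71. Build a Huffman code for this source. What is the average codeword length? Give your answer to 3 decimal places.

2.408 bits/symbol

Repeatedly combine the two least-probable nodes; the expected code length is the sum of the merged weights.
merge 1/71 + 7/71 → 8/71
merge 8/71 + 13/71 → 21/71
merge 15/71 + 15/71 → 30/71
merge 20/71 + 21/71 → 41/71
merge 30/71 + 41/71 → 1
L = 8/71 + 21/71 + 30/71 + 41/71 + 1 = 171/71 ≈ 2.408 bits/symbol.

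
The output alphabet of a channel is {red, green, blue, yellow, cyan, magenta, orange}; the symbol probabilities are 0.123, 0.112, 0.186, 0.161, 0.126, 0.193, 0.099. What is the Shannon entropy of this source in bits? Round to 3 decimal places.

H = −Σ pᵢ log₂ pᵢ.
−0.123·log₂(0.123) = 0.3719
−0.112·log₂(0.112) = 0.3537
−0.186·log₂(0.186) = 0.4514
−0.161·log₂(0.161) = 0.4242
−0.126·log₂(0.126) = 0.3766
−0.193·log₂(0.193) = 0.4581
−0.099·log₂(0.099) = 0.3303
Sum ≈ 2.7661 → 2.766 bits.

2.766 bits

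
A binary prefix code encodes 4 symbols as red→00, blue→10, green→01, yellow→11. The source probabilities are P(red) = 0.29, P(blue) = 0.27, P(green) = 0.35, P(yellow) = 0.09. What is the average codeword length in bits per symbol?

2 bits/symbol

L̄ = Σ pᵢ·ℓᵢ = 0.29·2 + 0.27·2 + 0.35·2 + 0.09·2 = 2 bits/symbol.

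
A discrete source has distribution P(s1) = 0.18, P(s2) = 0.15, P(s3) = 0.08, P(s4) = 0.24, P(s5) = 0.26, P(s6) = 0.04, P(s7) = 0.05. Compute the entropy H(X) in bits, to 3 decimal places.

2.549 bits

H = −Σ pᵢ log₂ pᵢ.
−0.18·log₂(0.18) = 0.4453
−0.15·log₂(0.15) = 0.4105
−0.08·log₂(0.08) = 0.2915
−0.24·log₂(0.24) = 0.4941
−0.26·log₂(0.26) = 0.5053
−0.04·log₂(0.04) = 0.1858
−0.05·log₂(0.05) = 0.2161
Sum ≈ 2.5486 → 2.549 bits.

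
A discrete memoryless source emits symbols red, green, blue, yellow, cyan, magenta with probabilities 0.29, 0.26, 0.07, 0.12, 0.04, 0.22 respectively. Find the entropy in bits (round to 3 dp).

2.325 bits

H = −Σ pᵢ log₂ pᵢ.
−0.29·log₂(0.29) = 0.5179
−0.26·log₂(0.26) = 0.5053
−0.07·log₂(0.07) = 0.2686
−0.12·log₂(0.12) = 0.3671
−0.04·log₂(0.04) = 0.1858
−0.22·log₂(0.22) = 0.4806
Sum ≈ 2.3251 → 2.325 bits.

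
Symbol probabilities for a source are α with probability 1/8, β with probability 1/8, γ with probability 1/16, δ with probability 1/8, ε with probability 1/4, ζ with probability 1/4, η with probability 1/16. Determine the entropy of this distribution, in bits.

Each probability is a power of 1/2, so log₂(1/p) is an integer.
H = Σ p·log₂(1/p) = 1/8·3 + 1/8·3 + 1/16·4 + 1/8·3 + 1/4·2 + 1/4·2 + 1/16·4 = 2.625 bits.

2.625 bits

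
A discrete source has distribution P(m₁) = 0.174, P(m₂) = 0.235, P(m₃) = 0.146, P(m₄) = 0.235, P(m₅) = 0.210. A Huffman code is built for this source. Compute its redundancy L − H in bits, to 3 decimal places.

0.021 bits

Entropy H = −Σ p log₂ p ≈ 2.2990 bits.
Huffman merges: 73/500+87/500→8/25; 21/100+47/200→89/200; 47/200+8/25→111/200; 89/200+111/200→1. L = 58/25 ≈ 2.3200.
L − H = 2.3200 − 2.2990 = 0.021 bits.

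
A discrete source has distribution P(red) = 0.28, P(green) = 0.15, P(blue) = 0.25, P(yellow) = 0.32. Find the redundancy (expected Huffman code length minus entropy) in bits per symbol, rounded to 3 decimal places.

0.049 bits

Entropy H = −Σ p log₂ p ≈ 1.9508 bits.
Huffman merges: 3/20+1/4→2/5; 7/25+8/25→3/5; 2/5+3/5→1. L = 2 ≈ 2.0000.
L − H = 2.0000 − 1.9508 = 0.049 bits.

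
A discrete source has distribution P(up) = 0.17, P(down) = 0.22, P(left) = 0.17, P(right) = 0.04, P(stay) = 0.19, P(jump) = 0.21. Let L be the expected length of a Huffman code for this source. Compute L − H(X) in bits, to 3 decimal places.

0.106 bits

Entropy H = −Σ p log₂ p ≈ 2.4636 bits.
Huffman merges: 1/25+17/100→21/100; 17/100+19/100→9/25; 21/100+21/100→21/50; 11/50+9/25→29/50; 21/50+29/50→1. L = 257/100 ≈ 2.5700.
L − H = 2.5700 − 2.4636 = 0.106 bits.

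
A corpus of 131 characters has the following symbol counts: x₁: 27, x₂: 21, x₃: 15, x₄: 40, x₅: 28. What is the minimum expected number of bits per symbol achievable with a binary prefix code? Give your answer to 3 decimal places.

Probabilities are the counts divided by 131.
Repeatedly combine the two least-probable nodes; the expected code length is the sum of the merged weights.
merge 15/131 + 21/131 → 36/131
merge 27/131 + 28/131 → 55/131
merge 36/131 + 40/131 → 76/131
merge 55/131 + 76/131 → 1
L = 36/131 + 55/131 + 76/131 + 1 = 298/131 ≈ 2.275 bits/symbol.

2.275 bits/symbol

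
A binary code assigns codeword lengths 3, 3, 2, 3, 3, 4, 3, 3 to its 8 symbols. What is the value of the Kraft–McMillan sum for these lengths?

1.0625

With common denominator 2^4 = 16: Σ 2^(−ℓᵢ) = 2/16 + 2/16 + 4/16 + 2/16 + 2/16 + 1/16 + 2/16 + 2/16 = 17/16 = 1.0625.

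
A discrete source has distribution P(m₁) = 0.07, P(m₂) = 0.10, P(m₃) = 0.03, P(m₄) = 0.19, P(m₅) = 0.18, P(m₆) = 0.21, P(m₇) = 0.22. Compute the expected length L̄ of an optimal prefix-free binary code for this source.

Repeatedly combine the two least-probable nodes; the expected code length is the sum of the merged weights.
merge 3/100 + 7/100 → 1/10
merge 1/10 + 1/10 → 1/5
merge 9/50 + 19/100 → 37/100
merge 1/5 + 21/100 → 41/100
merge 11/50 + 37/100 → 59/100
merge 41/100 + 59/100 → 1
L = 1/10 + 1/5 + 37/100 + 41/100 + 59/100 + 1 = 267/100 = 2.67 bits/symbol.

2.67 bits/symbol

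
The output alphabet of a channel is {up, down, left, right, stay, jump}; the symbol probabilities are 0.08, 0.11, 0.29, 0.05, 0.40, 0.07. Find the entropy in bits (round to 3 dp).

H = −Σ pᵢ log₂ pᵢ.
−0.08·log₂(0.08) = 0.2915
−0.11·log₂(0.11) = 0.3503
−0.29·log₂(0.29) = 0.5179
−0.05·log₂(0.05) = 0.2161
−0.40·log₂(0.40) = 0.5288
−0.07·log₂(0.07) = 0.2686
Sum ≈ 2.1731 → 2.173 bits.

2.173 bits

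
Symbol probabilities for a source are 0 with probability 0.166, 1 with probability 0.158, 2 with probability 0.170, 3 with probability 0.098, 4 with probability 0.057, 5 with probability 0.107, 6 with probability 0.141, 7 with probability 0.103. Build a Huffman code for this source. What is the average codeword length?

2.985 bits/symbol

Repeatedly combine the two least-probable nodes; the expected code length is the sum of the merged weights.
merge 57/1000 + 49/500 → 31/200
merge 103/1000 + 107/1000 → 21/100
merge 141/1000 + 31/200 → 37/125
merge 79/500 + 83/500 → 81/250
merge 17/100 + 21/100 → 19/50
merge 37/125 + 81/250 → 31/50
merge 19/50 + 31/50 → 1
L = 31/200 + 21/100 + 37/125 + 81/250 + 19/50 + 31/50 + 1 = 597/200 = 2.985 bits/symbol.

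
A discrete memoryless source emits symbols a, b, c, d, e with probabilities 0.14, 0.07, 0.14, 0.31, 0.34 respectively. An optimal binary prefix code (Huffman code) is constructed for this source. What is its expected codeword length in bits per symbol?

2.21 bits/symbol

Repeatedly combine the two least-probable nodes; the expected code length is the sum of the merged weights.
merge 7/100 + 7/50 → 21/100
merge 7/50 + 21/100 → 7/20
merge 31/100 + 17/50 → 13/20
merge 7/20 + 13/20 → 1
L = 21/100 + 7/20 + 13/20 + 1 = 221/100 = 2.21 bits/symbol.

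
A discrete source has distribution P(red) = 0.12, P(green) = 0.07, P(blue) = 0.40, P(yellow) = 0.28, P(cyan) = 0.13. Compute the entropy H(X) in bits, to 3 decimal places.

H = −Σ pᵢ log₂ pᵢ.
−0.12·log₂(0.12) = 0.3671
−0.07·log₂(0.07) = 0.2686
−0.40·log₂(0.40) = 0.5288
−0.28·log₂(0.28) = 0.5142
−0.13·log₂(0.13) = 0.3826
Sum ≈ 2.0613 → 2.061 bits.

2.061 bits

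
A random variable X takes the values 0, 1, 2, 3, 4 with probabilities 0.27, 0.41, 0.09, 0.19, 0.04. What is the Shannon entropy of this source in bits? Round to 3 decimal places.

H = −Σ pᵢ log₂ pᵢ.
−0.27·log₂(0.27) = 0.5100
−0.41·log₂(0.41) = 0.5274
−0.09·log₂(0.09) = 0.3127
−0.19·log₂(0.19) = 0.4552
−0.04·log₂(0.04) = 0.1858
Sum ≈ 1.9910 → 1.991 bits.

1.991 bits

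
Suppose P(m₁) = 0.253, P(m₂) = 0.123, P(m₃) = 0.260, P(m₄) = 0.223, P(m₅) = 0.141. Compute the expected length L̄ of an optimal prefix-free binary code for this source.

2.264 bits/symbol

Repeatedly combine the two least-probable nodes; the expected code length is the sum of the merged weights.
merge 123/1000 + 141/1000 → 33/125
merge 223/1000 + 253/1000 → 119/250
merge 13/50 + 33/125 → 131/250
merge 119/250 + 131/250 → 1
L = 33/125 + 119/250 + 131/250 + 1 = 283/125 = 2.264 bits/symbol.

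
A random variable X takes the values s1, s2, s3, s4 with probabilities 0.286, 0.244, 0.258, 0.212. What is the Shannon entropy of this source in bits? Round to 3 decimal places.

H = −Σ pᵢ log₂ pᵢ.
−0.286·log₂(0.286) = 0.5165
−0.244·log₂(0.244) = 0.4966
−0.258·log₂(0.258) = 0.5043
−0.212·log₂(0.212) = 0.4744
Sum ≈ 1.9917 → 1.992 bits.

1.992 bits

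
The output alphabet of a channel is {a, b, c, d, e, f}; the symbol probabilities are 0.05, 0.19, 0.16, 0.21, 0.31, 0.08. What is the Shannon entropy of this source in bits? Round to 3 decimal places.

H = −Σ pᵢ log₂ pᵢ.
−0.05·log₂(0.05) = 0.2161
−0.19·log₂(0.19) = 0.4552
−0.16·log₂(0.16) = 0.4230
−0.21·log₂(0.21) = 0.4728
−0.31·log₂(0.31) = 0.5238
−0.08·log₂(0.08) = 0.2915
Sum ≈ 2.3825 → 2.382 bits.

2.382 bits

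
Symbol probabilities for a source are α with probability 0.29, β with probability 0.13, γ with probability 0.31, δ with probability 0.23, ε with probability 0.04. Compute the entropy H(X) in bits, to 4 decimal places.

H = −Σ pᵢ log₂ pᵢ.
−0.29·log₂(0.29) = 0.5179
−0.13·log₂(0.13) = 0.3826
−0.31·log₂(0.31) = 0.5238
−0.23·log₂(0.23) = 0.4877
−0.04·log₂(0.04) = 0.1858
Sum ≈ 2.0978 → 2.0978 bits.

2.0978 bits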